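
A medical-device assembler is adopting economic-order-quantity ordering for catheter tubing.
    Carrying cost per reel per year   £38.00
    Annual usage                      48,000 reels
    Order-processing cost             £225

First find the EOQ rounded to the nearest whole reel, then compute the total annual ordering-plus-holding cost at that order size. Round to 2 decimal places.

£28,649.61

Optimal lot size Q* = (2 × 48,000 × £225 / £38)^½ ≈ 753.94 → Q = 754 reels
Orders/yr = 48,000/754 = 63.660; ordering cost = 63.660 × £225 = £14,323.61
Average inventory = 754/2 = 377; holding cost = 377 × £38 = £14,326.00
Total = £14,323.61 + £14,326.00 = £28,649.61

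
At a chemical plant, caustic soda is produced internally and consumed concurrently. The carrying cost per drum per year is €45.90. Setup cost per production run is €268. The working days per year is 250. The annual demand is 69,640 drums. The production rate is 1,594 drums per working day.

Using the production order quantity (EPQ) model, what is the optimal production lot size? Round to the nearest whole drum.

Daily demand d = 69,640/250 = 278.560; p = 1594; 1 − d/p = 0.82524
EPQ = √(2DS / (H(1 − d/p)))
    = √(2 × 69,640 × 268 / (45.9 × 0.82524)) ≈ 992.69

993 drums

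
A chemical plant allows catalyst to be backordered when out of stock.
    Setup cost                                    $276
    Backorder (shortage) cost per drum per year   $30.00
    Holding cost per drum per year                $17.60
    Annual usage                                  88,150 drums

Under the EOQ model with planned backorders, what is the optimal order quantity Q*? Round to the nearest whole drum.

Basic EOQ = √(2·88,150·276/17.6) = 1,662.740
Backorder adjustment √((H+b)/b) = √((17.6+30)/30) = 1.2596
Q* = 1,662.740 × 1.2596 ≈ 2,094.44

2,094 drums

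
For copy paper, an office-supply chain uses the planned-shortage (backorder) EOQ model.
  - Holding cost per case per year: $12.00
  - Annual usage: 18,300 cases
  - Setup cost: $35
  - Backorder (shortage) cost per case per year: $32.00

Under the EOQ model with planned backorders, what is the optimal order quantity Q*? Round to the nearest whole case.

383 cases

Basic EOQ = √(2·18,300·35/12) = 326.726
Backorder adjustment √((H+b)/b) = √((12+32)/32) = 1.1726
Q* = 326.726 × 1.1726 ≈ 383.12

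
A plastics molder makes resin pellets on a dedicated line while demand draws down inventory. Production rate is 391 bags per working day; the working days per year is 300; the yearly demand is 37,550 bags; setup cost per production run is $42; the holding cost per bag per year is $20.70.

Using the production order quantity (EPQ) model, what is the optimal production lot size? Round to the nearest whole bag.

d = 37,550/300 = 125.1667 bags/day;  effective holding cost H(1 − d/p) = 20.7·(1 − 125.1667/391) = 14.07353
Q* = √(2DS / H_eff) = √(2·37,550·42 / 14.07353) ≈ 473.42

473 bags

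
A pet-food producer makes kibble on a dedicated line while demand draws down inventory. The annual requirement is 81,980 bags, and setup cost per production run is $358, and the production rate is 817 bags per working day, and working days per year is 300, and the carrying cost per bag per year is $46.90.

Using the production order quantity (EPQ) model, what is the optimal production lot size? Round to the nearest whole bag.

1,371 bags

d = 81,980/300 = 273.2667 bags/day;  effective holding cost H(1 − d/p) = 46.9·(1 − 273.2667/817) = 31.21309
Q* = √(2DS / H_eff) = √(2·81,980·358 / 31.21309) ≈ 1,371.33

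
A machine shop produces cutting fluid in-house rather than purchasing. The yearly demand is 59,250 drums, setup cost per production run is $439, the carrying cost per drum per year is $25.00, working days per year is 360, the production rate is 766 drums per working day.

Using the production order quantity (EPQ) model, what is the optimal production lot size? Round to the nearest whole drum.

d = 59,250/360 = 164.5833 drums/day;  effective holding cost H(1 − d/p) = 25·(1 − 164.5833/766) = 19.62848
Q* = √(2DS / H_eff) = √(2·59,250·439 / 19.62848) ≈ 1,627.98

1,628 drums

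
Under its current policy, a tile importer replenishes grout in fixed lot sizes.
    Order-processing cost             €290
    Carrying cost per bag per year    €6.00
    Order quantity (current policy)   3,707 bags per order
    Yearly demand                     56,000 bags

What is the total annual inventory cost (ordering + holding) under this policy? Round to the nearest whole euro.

€15,502

Annual ordering cost = (D/Q)·S = (56,000/3,707) × 290 = €4,380.90
Annual holding cost  = (Q/2)·H = (3,707/2) × 6 = €11,121.00
Total = €4,380.90 + €11,121.00 = €15,501.90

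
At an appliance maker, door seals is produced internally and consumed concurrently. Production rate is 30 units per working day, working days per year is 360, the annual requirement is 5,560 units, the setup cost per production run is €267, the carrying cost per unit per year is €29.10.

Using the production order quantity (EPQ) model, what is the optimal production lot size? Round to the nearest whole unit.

459 units

Daily demand d = 5,560/360 = 15.444; p = 30; 1 − d/p = 0.48519
EPQ = √(2DS / (H(1 − d/p)))
    = √(2 × 5,560 × 267 / (29.1 × 0.48519)) ≈ 458.57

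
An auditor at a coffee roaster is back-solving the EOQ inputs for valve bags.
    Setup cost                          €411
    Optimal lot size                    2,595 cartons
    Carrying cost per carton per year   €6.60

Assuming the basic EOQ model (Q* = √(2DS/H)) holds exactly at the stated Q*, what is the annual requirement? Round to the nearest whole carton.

54,069 cartons per year

From Q* = √(2DS/H) ⇒ Q*² = 2DS/H.
D = Q²H / (2S) = 2,595² × 6.6 / (2 × 411) = 54,068.81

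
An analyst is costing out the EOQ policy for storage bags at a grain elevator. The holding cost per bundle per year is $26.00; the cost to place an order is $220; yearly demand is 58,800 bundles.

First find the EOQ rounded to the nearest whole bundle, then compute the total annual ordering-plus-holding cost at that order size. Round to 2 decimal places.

$25,935.92

2DS/H = 2·58,800·220/26 = 995,076.92
EOQ = √995,076.92 ≈ 997.54 → Q = 998 bundles
Ordering: D/Q × S = 58,800/998 × $220 = $12,961.92
Holding:  Q/2 × H = 998/2 × $26 = $12,974.00
Total = $12,961.92 + $12,974.00 = $25,935.92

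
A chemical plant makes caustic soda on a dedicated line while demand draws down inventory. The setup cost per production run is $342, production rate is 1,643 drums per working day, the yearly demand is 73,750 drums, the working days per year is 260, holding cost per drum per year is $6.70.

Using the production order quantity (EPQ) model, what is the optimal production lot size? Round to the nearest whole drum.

d = 73,750/260 = 283.6538 drums/day;  effective holding cost H(1 − d/p) = 6.7·(1 − 283.6538/1643) = 5.54329
Q* = √(2DS / H_eff) = √(2·73,750·342 / 5.54329) ≈ 3,016.65

3,017 drums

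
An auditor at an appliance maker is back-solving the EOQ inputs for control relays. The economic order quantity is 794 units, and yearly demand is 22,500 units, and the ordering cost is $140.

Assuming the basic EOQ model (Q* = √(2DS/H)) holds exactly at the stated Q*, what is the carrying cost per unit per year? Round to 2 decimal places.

$9.99

From Q* = √(2DS/H) ⇒ Q*² = 2DS/H.
H = 2DS / Q² = 2 × 22,500 × 140 / 794² = 9.9931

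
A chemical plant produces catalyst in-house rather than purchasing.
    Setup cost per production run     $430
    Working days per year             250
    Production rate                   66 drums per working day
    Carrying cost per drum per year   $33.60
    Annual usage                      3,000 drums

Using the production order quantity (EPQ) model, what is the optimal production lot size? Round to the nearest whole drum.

306 drums

d = 3,000/250 = 12.0000 drums/day;  effective holding cost H(1 − d/p) = 33.6·(1 − 12.0000/66) = 27.49091
Q* = √(2DS / H_eff) = √(2·3,000·430 / 27.49091) ≈ 306.35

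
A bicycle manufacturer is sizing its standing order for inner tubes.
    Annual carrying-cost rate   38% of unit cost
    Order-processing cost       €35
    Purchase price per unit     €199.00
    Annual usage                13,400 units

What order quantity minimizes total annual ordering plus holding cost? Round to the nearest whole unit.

111 units

Carrying cost H = €199 × 38% = €75.6200/unit/yr
Q* = √(2·D·S / H) = √(2·13,400·35 / 75.62) = √12,404.1 ≈ 111.37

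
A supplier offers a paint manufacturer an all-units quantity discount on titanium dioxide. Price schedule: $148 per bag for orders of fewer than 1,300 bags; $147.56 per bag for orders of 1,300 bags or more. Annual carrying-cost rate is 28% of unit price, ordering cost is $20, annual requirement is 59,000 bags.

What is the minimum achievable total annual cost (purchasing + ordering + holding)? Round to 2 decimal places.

H₁ = 28%×$148 = $41.4400;  H₂ = 28%×$147.56 = $41.3168
EOQ₁ = √(2×59,000×20/41.4400) = 238.64  (< 1,300, feasible at tier 1)
EOQ₂ = √(2×59,000×20/41.3168) = 239.00  (< 1,300 → use Q = 1,300 at tier-2 price)
TC(tier 1 (EOQ₁), Q≈238.6) = $8,741,889.31
TC(tier 2, Q≈1,300.0) = $8,733,803.61
Minimum at tier 2: $8,733,803.61

$8,733,803.61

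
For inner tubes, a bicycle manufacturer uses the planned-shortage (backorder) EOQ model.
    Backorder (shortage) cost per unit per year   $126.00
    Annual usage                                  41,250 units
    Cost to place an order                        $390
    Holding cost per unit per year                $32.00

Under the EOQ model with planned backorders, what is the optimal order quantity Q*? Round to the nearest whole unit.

Basic EOQ = √(2·41,250·390/32) = 1,002.731
Backorder adjustment √((H+b)/b) = √((32+126)/126) = 1.1198
Q* = 1,002.731 × 1.1198 ≈ 1,122.87

1,123 units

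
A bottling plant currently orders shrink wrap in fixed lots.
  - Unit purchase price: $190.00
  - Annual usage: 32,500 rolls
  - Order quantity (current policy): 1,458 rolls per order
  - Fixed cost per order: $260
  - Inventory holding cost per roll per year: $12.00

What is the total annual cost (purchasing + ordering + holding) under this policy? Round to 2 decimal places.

$6,189,543.61

Annual ordering cost = (D/Q)·S = (32,500/1,458) × 260 = $5,795.61
Annual holding cost  = (Q/2)·H = (1,458/2) × 12 = $8,748.00
Purchase cost = D·C = 32,500 × 190 = $6,175,000.00
Total = $5,795.61 + $8,748.00 + $6,175,000.00 = $6,189,543.61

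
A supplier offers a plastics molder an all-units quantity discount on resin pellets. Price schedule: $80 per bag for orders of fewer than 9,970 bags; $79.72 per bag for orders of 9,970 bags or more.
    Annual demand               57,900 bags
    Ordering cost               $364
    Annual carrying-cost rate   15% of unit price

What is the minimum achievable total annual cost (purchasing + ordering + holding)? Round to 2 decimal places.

$4,654,490.32

H₁ = 15%×$80 = $12.0000;  H₂ = 15%×$79.72 = $11.9580
EOQ₁ = √(2×57,900×364/12.0000) = 1,874.19  (< 9,970, feasible at tier 1)
EOQ₂ = √(2×57,900×364/11.9580) = 1,877.48  (< 9,970 → use Q = 9,970 at tier-2 price)
TC(tier 1 (EOQ₁), Q≈1,874.2) = $4,654,490.32
TC(tier 2, Q≈9,970.0) = $4,677,512.53
Minimum at tier 1 (EOQ₁): $4,654,490.32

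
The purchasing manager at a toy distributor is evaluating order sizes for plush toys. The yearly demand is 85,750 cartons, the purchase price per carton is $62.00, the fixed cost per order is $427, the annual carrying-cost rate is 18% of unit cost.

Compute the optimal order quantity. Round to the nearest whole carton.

2,562 cartons

Holding cost per carton per year: H = 18% × $62 = $11.1600
Optimal lot size Q* = (2 × 85,750 × $427 / $11.16)^½ ≈ 2,561.62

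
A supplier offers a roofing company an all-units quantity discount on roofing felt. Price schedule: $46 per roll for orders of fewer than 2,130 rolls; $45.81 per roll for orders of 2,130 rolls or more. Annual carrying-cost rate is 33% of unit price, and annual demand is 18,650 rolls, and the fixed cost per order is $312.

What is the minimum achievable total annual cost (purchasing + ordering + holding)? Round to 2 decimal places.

$871,191.30

H₁ = 33%×$46 = $15.1800;  H₂ = 33%×$45.81 = $15.1173
EOQ₁ = √(2×18,650×312/15.1800) = 875.58  (< 2,130, feasible at tier 1)
EOQ₂ = √(2×18,650×312/15.1173) = 877.39  (< 2,130 → use Q = 2,130 at tier-2 price)
TC(tier 1 (EOQ₁), Q≈875.6) = $871,191.30
TC(tier 2, Q≈2,130.0) = $873,188.26
Minimum at tier 1 (EOQ₁): $871,191.30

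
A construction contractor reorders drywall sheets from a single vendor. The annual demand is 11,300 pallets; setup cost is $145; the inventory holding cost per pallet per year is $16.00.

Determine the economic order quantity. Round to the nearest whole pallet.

2DS/H = 2·11,300·145/16 = 204,812.50
EOQ = √204,812.50 ≈ 452.56

453 pallets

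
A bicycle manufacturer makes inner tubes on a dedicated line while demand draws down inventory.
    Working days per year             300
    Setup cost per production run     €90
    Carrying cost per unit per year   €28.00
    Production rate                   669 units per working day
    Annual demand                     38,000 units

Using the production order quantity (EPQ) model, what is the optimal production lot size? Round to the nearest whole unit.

Daily demand d = 38,000/300 = 126.667; p = 669; 1 − d/p = 0.81066
EPQ = √(2DS / (H(1 − d/p)))
    = √(2 × 38,000 × 90 / (28 × 0.81066)) ≈ 548.95

549 units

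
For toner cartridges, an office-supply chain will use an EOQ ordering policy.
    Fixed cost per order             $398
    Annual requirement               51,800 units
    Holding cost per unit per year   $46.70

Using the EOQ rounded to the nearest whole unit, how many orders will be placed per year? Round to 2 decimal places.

EOQ = √(2DS/H) = √(2 × 51,800 × 398 / 46.7)
    = √(882,929.34) ≈ 939.64 → Q = 940
Orders per year = D/Q = 51,800 / 940 = 55.106

55.11 orders per year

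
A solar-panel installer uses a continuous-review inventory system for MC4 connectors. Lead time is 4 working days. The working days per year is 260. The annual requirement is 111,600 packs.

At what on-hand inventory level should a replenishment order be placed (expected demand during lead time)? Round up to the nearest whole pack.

Daily demand d = 111,600 / 260 = 429.231 packs/day
Demand during lead time = 429.231 × 4 = 1,716.92
Reorder point = 1,716.92 → round up

1,717 packs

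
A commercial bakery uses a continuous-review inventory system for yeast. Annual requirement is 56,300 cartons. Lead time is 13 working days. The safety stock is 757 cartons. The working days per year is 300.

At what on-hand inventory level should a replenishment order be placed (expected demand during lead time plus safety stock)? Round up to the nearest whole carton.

3,197 cartons

Daily demand d = 56,300 / 300 = 187.667 cartons/day
Demand during lead time = 187.667 × 13 = 2,439.67
Reorder point = 2,439.67 + 757 = 3,196.67 → round up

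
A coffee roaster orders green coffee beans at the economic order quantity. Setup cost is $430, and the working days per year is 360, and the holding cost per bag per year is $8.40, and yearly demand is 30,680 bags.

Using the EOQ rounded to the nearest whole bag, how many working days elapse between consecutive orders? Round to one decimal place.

20.8 days

2DS/H = 2·30,680·430/8.4 = 3,141,047.62
EOQ = √3,141,047.62 ≈ 1,772.30 → Q = 1,772 bags
T = Q/D × 360 days = 1,772/30,680 × 360 = 20.793 days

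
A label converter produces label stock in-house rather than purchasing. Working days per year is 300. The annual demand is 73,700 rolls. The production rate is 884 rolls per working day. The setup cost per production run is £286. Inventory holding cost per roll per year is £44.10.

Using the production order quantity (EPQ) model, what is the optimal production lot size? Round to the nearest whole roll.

d = 73,700/300 = 245.6667 rolls/day;  effective holding cost H(1 − d/p) = 44.1·(1 − 245.6667/884) = 31.84446
Q* = √(2DS / H_eff) = √(2·73,700·286 / 31.84446) ≈ 1,150.57

1,151 rolls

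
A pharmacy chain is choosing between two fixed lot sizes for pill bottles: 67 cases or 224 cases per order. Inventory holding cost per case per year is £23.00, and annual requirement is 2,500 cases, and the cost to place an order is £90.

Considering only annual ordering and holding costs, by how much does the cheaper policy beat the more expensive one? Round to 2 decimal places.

£548.24

TC(Q) = (D/Q)S + (Q/2)H
TC(67) = (2,500/67)×90 + (67/2)×23 = £4,128.71
TC(224) = (2,500/224)×90 + (224/2)×23 = £3,580.46
Cheaper: Q = 224.  Difference = £548.24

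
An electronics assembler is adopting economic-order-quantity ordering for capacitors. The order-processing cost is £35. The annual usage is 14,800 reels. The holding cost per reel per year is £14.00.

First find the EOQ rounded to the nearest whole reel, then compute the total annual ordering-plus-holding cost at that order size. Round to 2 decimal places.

EOQ = √(2DS/H) = √(2 × 14,800 × 35 / 14)
    = √(74,000.00) ≈ 272.03 → Q = 272 reels
Orders/yr = 14,800/272 = 54.412; ordering cost = 54.412 × £35 = £1,904.41
Average inventory = 272/2 = 136; holding cost = 136 × £14 = £1,904.00
Total = £1,904.41 + £1,904.00 = £3,808.41

£3,808.41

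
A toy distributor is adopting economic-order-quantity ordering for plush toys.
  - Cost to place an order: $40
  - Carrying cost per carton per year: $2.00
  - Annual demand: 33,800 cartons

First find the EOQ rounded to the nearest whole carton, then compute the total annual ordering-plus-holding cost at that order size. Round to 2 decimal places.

$2,325.51

Optimal lot size Q* = (2 × 33,800 × $40 / $2)^½ ≈ 1,162.76 → Q = 1,163 cartons
Ordering: D/Q × S = 33,800/1,163 × $40 = $1,162.51
Holding:  Q/2 × H = 1,163/2 × $2 = $1,163.00
Total = $1,162.51 + $1,163.00 = $2,325.51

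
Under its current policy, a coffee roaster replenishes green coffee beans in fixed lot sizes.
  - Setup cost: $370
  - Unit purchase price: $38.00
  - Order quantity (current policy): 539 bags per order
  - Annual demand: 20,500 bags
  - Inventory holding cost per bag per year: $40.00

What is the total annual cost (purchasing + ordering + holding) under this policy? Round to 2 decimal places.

Orders/yr = 20,500/539 = 38.033; ordering cost = 38.033 × $370 = $14,072.36
Average inventory = 539/2 = 269.5; holding cost = 269.5 × $40 = $10,780.00
Purchase cost = D·C = 20,500 × 38 = $779,000.00
Total = $14,072.36 + $10,780.00 + $779,000.00 = $803,852.36

$803,852.36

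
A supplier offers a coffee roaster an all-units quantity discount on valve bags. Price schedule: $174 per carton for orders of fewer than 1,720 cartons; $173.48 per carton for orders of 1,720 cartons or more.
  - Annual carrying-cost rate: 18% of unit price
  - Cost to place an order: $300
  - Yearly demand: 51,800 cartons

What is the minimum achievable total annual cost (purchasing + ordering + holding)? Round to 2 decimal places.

$9,022,153.59

H₁ = 18%×$174 = $31.3200;  H₂ = 18%×$173.48 = $31.2264
EOQ₁ = √(2×51,800×300/31.3200) = 996.16  (< 1,720, feasible at tier 1)
EOQ₂ = √(2×51,800×300/31.2264) = 997.65  (< 1,720 → use Q = 1,720 at tier-2 price)
TC(tier 1 (EOQ₁), Q≈996.2) = $9,044,399.77
TC(tier 2, Q≈1,720.0) = $9,022,153.59
Minimum at tier 2: $9,022,153.59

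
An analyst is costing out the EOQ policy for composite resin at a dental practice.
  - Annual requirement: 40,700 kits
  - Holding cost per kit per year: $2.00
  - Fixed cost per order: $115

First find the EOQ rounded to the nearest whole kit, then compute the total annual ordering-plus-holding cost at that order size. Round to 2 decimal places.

Optimal lot size Q* = (2 × 40,700 × $115 / $2)^½ ≈ 2,163.45 → Q = 2,163 kits
Orders/yr = 40,700/2,163 = 18.816; ordering cost = 18.816 × $115 = $2,163.89
Average inventory = 2,163/2 = 1081.5; holding cost = 1081.5 × $2 = $2,163.00
Total = $2,163.89 + $2,163.00 = $4,326.89

$4,326.89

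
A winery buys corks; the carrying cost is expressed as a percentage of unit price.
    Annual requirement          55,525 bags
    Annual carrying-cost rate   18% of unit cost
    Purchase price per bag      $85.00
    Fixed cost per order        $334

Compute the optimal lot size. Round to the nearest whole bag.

Holding cost per bag per year: H = 18% × $85 = $15.3000
EOQ = √(2DS/H) = √(2 × 55,525 × 334 / 15.3)
    = √(2,424,228.76) ≈ 1,556.99

1,557 bags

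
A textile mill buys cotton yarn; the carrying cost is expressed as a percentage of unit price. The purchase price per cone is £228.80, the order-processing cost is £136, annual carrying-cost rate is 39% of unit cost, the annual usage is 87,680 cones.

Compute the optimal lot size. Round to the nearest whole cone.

517 cones

Carrying cost H = £228.8 × 39% = £89.2320/cone/yr
Q* = √(2·D·S / H) = √(2·87,680·136 / 89.232) = √267,269.1 ≈ 516.98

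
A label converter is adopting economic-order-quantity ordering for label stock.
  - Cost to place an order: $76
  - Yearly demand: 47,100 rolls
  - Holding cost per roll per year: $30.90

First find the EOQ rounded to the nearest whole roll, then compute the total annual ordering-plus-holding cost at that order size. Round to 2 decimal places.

2DS/H = 2·47,100·76/30.9 = 231,689.32
EOQ = √231,689.32 ≈ 481.34 → Q = 481 rolls
Orders/yr = 47,100/481 = 97.921; ordering cost = 97.921 × $76 = $7,442.00
Average inventory = 481/2 = 240.5; holding cost = 240.5 × $30.9 = $7,431.45
Total = $7,442.00 + $7,431.45 = $14,873.45

$14,873.45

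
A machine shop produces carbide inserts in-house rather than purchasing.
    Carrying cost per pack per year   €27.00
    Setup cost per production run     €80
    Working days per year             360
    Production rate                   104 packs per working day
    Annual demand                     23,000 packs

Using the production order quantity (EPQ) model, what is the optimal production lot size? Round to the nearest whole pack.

594 packs

Daily demand d = 23,000/360 = 63.889; p = 104; 1 − d/p = 0.38568
EPQ = √(2DS / (H(1 − d/p)))
    = √(2 × 23,000 × 80 / (27 × 0.38568)) ≈ 594.47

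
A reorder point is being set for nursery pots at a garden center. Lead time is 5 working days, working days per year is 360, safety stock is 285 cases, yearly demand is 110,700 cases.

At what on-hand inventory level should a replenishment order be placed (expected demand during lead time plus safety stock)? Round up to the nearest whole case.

1,823 cases

Daily demand d = 110,700 / 360 = 307.500 cases/day
Demand during lead time = 307.500 × 5 = 1,537.50
Reorder point = 1,537.50 + 285 = 1,822.50 → round up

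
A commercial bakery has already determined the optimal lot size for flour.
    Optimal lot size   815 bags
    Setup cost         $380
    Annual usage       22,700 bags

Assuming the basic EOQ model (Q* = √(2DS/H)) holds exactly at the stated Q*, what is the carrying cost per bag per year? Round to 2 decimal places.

$25.97

Since Q* = (2DS/H)^½, squaring gives Q*²·H = 2DS.
H = 2DS / Q² = 2 × 22,700 × 380 / 815² = 25.9731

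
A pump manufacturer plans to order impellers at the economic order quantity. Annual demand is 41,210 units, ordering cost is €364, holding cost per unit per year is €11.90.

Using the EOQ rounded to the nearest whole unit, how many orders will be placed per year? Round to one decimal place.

2DS/H = 2·41,210·364/11.9 = 2,521,082.35
EOQ = √2,521,082.35 ≈ 1,587.79 → Q = 1,588
Orders per year = D/Q = 41,210 / 1,588 = 25.951

26.0 orders per year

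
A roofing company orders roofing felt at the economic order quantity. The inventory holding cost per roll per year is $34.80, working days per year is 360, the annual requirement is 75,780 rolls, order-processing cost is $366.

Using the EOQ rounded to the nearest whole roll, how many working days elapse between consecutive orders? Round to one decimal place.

6.0 days

Q* = √(2·D·S / H) = √(2·75,780·366 / 34.8) = √1,593,993.1 ≈ 1,262.53 → Q = 1,263 rolls
Cycle time = (working days × Q)/D = (360 × 1,263) / 75,780 = 6.000 days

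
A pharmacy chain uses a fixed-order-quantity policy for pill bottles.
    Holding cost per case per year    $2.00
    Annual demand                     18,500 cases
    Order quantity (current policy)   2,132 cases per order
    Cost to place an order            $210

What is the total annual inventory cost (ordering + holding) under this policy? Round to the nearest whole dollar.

$3,954

Ordering: D/Q × S = 18,500/2,132 × $210 = $1,822.23
Holding:  Q/2 × H = 2,132/2 × $2 = $2,132.00
Total = $1,822.23 + $2,132.00 = $3,954.23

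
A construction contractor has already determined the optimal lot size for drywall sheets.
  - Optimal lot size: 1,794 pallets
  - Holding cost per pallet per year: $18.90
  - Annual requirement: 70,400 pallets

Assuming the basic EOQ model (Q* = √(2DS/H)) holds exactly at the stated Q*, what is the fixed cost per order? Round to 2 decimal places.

$432.02

Since Q* = (2DS/H)^½, squaring gives Q*²·H = 2DS.
S = Q²H / (2D) = 1,794² × 18.9 / (2 × 70,400) = 432.0202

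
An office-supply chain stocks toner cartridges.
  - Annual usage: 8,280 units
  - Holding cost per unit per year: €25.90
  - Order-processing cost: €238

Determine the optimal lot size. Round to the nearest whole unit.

Q* = √(2·D·S / H) = √(2·8,280·238 / 25.9) = √152,173.0 ≈ 390.09

390 units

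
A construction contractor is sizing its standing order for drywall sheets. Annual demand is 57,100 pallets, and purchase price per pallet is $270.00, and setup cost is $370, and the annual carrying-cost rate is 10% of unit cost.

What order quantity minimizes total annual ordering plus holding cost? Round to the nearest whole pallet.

1,251 pallets

H = i·C = 0.1 × $270 = $27.0000 per pallet-year
EOQ = √(2DS/H) = √(2 × 57,100 × 370 / 27)
    = √(1,564,962.96) ≈ 1,250.98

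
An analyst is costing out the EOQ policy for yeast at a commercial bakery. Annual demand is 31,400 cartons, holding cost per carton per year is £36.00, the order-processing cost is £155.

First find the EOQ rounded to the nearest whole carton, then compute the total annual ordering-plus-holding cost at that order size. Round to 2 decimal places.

Q* = √(2·D·S / H) = √(2·31,400·155 / 36) = √270,388.9 ≈ 519.99 → Q = 520 cartons
Annual ordering cost = (D/Q)·S = (31,400/520) × 155 = £9,359.62
Annual holding cost  = (Q/2)·H = (520/2) × 36 = £9,360.00
Total = £9,359.62 + £9,360.00 = £18,719.62

£18,719.62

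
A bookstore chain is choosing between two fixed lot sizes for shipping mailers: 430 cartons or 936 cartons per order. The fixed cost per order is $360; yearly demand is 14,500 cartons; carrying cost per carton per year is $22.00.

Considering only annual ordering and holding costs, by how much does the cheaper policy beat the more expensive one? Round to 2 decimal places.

$996.61

For each Q, cost = (D/Q)·S + (Q/2)·H.
TC(430) = (14,500/430)×360 + (430/2)×22 = $16,869.53
TC(936) = (14,500/936)×360 + (936/2)×22 = $15,872.92
|ΔTC| = |$16,869.53 − $15,872.92| = $996.61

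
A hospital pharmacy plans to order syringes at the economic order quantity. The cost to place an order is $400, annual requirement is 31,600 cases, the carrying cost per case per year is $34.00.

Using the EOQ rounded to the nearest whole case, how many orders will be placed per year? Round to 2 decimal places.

36.66 orders per year

EOQ = √(2DS/H) = √(2 × 31,600 × 400 / 34)
    = √(743,529.41) ≈ 862.28 → Q = 862
N = D/Q = 31,600/862 ≈ 36.659 orders/yr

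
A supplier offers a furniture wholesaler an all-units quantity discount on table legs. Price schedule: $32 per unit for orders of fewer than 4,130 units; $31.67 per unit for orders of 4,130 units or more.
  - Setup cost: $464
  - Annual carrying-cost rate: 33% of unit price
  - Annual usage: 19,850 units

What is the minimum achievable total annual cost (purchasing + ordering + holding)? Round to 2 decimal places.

H₁ = 33%×$32 = $10.5600;  H₂ = 33%×$31.67 = $10.4511
EOQ₁ = √(2×19,850×464/10.5600) = 1,320.76  (< 4,130, feasible at tier 1)
EOQ₂ = √(2×19,850×464/10.4511) = 1,327.62  (< 4,130 → use Q = 4,130 at tier-2 price)
TC(tier 1 (EOQ₁), Q≈1,320.8) = $649,147.17
TC(tier 2, Q≈4,130.0) = $652,461.14
Minimum at tier 1 (EOQ₁): $649,147.17

$649,147.17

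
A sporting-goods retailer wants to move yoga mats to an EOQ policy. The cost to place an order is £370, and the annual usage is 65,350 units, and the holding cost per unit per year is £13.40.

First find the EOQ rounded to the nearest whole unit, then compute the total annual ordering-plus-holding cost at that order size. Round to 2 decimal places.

£25,456.05

Optimal lot size Q* = (2 × 65,350 × £370 / £13.4)^½ ≈ 1,899.71 → Q = 1,900 units
Annual ordering cost = (D/Q)·S = (65,350/1,900) × 370 = £12,726.05
Annual holding cost  = (Q/2)·H = (1,900/2) × 13.4 = £12,730.00
Total = £12,726.05 + £12,730.00 = £25,456.05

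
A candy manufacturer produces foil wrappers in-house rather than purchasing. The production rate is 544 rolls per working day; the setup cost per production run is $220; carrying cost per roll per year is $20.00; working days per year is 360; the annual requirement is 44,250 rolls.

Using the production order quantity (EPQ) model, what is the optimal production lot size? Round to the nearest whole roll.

1,121 rolls

d = 44,250/360 = 122.9167 rolls/day;  effective holding cost H(1 − d/p) = 20·(1 − 122.9167/544) = 15.48100
Q* = √(2DS / H_eff) = √(2·44,250·220 / 15.48100) ≈ 1,121.46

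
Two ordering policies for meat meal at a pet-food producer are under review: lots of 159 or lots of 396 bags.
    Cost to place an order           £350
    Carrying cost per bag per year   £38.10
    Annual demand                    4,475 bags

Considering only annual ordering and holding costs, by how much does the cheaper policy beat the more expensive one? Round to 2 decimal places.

£1,380.60

TC(Q) = (D/Q)S + (Q/2)H
TC(159) = (4,475/159)×350 + (159/2)×38.1 = £12,879.58
TC(396) = (4,475/396)×350 + (396/2)×38.1 = £11,498.98
|ΔTC| = |£12,879.58 − £11,498.98| = £1,380.60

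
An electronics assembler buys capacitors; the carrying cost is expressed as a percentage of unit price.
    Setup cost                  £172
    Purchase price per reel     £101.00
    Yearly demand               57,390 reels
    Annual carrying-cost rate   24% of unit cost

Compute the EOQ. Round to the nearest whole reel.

Holding cost per reel per year: H = 24% × £101 = £24.2400
2DS/H = 2·57,390·172/24.24 = 814,445.54
EOQ = √814,445.54 ≈ 902.47

902 reels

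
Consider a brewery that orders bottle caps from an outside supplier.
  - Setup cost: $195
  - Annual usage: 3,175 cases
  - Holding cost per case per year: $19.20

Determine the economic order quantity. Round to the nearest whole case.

254 cases

2DS/H = 2·3,175·195/19.2 = 64,492.19
EOQ = √64,492.19 ≈ 253.95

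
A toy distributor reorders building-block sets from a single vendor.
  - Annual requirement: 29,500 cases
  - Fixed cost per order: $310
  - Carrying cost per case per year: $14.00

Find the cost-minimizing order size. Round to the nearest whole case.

1,143 cases

EOQ = √(2DS/H) = √(2 × 29,500 × 310 / 14)
    = √(1,306,428.57) ≈ 1,142.99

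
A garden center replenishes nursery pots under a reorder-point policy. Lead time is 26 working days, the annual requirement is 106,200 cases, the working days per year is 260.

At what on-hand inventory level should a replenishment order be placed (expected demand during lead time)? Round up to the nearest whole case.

Daily demand d = 106,200 / 260 = 408.462 cases/day
Demand during lead time = 408.462 × 26 = 10,620.00
Reorder point = 10,620.00 → round up

10,620 cases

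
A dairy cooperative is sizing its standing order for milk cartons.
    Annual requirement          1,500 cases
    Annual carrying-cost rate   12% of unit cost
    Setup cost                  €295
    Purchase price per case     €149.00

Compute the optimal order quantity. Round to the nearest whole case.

Carrying cost H = €149 × 12% = €17.8800/case/yr
2DS/H = 2·1,500·295/17.88 = 49,496.64
EOQ = √49,496.64 ≈ 222.48

222 cases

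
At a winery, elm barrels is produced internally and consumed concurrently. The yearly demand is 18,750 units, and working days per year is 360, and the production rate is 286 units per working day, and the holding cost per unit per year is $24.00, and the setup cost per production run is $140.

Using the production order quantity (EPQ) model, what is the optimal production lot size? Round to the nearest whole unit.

d = 18,750/360 = 52.0833 units/day;  effective holding cost H(1 − d/p) = 24·(1 − 52.0833/286) = 19.62937
Q* = √(2DS / H_eff) = √(2·18,750·140 / 19.62937) ≈ 517.16

517 units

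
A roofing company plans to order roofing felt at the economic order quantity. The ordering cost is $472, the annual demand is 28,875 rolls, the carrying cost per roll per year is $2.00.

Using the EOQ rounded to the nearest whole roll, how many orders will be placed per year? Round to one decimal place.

7.8 orders per year

EOQ = √(2DS/H) = √(2 × 28,875 × 472 / 2)
    = √(13,629,000.00) ≈ 3,691.75 → Q = 3,692
Orders per year = D/Q = 28,875 / 3,692 = 7.821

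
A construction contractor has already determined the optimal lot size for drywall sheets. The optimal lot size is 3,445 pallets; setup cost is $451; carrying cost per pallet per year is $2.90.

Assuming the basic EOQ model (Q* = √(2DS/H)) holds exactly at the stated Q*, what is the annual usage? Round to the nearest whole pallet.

38,157 pallets per year

EOQ relation: Q² = 2DS/H, so rearrange for the unknown.
D = Q²H / (2S) = 3,445² × 2.9 / (2 × 451) = 38,156.62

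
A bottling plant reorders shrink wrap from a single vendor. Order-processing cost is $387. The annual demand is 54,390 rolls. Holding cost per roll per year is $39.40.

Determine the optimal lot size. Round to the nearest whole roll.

1,034 rolls

Q* = √(2·D·S / H) = √(2·54,390·387 / 39.4) = √1,068,473.6 ≈ 1,033.67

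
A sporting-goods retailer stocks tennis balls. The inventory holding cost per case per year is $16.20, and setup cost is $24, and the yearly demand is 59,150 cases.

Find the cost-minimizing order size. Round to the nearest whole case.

EOQ = √(2DS/H) = √(2 × 59,150 × 24 / 16.2)
    = √(175,259.26) ≈ 418.64

419 cases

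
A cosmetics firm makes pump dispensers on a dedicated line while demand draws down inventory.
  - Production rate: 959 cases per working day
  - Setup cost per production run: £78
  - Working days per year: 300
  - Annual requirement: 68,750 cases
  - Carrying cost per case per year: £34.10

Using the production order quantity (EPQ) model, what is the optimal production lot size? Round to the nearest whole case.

643 cases

Daily demand d = 68,750/300 = 229.167; p = 959; 1 − d/p = 0.76104
EPQ = √(2DS / (H(1 − d/p)))
    = √(2 × 68,750 × 78 / (34.1 × 0.76104)) ≈ 642.86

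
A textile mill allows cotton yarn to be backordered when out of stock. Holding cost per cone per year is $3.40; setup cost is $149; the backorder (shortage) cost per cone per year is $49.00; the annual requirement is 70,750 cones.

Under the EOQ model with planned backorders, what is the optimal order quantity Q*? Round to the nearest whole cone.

2,575 cones

Q* = √(2DS/H) · √((H + b)/b)
   = √(2 × 70,750 × 149 / 3.4) · √((3.4 + 49) / 49)
   = 2,490.187 × 1.0341 ≈ 2,575.13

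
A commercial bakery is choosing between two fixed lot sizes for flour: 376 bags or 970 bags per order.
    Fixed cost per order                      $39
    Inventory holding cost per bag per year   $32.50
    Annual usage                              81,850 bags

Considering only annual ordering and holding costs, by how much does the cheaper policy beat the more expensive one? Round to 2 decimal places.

$4,453.62

Annual cost at Q: ordering D·S/Q plus holding Q·H/2.
TC(376) = (81,850/376)×39 + (376/2)×32.5 = $14,599.76
TC(970) = (81,850/970)×39 + (970/2)×32.5 = $19,053.38
Cheaper: Q = 376.  Difference = $4,453.62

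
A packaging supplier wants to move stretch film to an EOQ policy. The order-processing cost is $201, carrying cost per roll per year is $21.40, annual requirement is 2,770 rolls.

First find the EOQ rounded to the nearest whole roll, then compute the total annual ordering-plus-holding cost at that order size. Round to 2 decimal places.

$4,881.57

2DS/H = 2·2,770·201/21.4 = 52,034.58
EOQ = √52,034.58 ≈ 228.11 → Q = 228 rolls
Annual ordering cost = (D/Q)·S = (2,770/228) × 201 = $2,441.97
Annual holding cost  = (Q/2)·H = (228/2) × 21.4 = $2,439.60
Total = $2,441.97 + $2,439.60 = $4,881.57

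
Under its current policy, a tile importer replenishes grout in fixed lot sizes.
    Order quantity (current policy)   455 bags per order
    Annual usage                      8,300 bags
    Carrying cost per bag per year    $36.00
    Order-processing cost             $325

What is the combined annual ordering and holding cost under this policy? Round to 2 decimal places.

Ordering: D/Q × S = 8,300/455 × $325 = $5,928.57
Holding:  Q/2 × H = 455/2 × $36 = $8,190.00
Total = $5,928.57 + $8,190.00 = $14,118.57

$14,118.57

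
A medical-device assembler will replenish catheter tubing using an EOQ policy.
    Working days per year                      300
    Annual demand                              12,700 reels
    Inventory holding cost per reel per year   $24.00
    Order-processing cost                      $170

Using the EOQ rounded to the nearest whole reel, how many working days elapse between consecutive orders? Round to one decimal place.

10.0 days

2DS/H = 2·12,700·170/24 = 179,916.67
EOQ = √179,916.67 ≈ 424.17 → Q = 424 reels
T = Q/D × 300 days = 424/12,700 × 300 = 10.016 days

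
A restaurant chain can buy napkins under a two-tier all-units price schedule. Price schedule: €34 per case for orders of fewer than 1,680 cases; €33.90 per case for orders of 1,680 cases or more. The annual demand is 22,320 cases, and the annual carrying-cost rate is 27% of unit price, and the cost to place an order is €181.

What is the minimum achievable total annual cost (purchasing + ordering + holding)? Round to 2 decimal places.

H₁ = 27%×€34 = €9.1800;  H₂ = 27%×€33.90 = €9.1530
EOQ₁ = √(2×22,320×181/9.1800) = 938.17  (< 1,680, feasible at tier 1)
EOQ₂ = √(2×22,320×181/9.1530) = 939.55  (< 1,680 → use Q = 1,680 at tier-2 price)
TC(tier 1 (EOQ₁), Q≈938.2) = €767,492.37
TC(tier 2, Q≈1,680.0) = €766,741.23
Minimum at tier 2: €766,741.23

€766,741.23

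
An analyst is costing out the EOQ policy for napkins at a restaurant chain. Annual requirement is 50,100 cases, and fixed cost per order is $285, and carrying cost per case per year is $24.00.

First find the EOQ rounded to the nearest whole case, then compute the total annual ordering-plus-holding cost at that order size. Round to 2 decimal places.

$26,179.53

EOQ = √(2DS/H) = √(2 × 50,100 × 285 / 24)
    = √(1,189,875.00) ≈ 1,090.81 → Q = 1,091 cases
Orders/yr = 50,100/1,091 = 45.921; ordering cost = 45.921 × $285 = $13,087.53
Average inventory = 1,091/2 = 545.5; holding cost = 545.5 × $24 = $13,092.00
Total = $13,087.53 + $13,092.00 = $26,179.53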